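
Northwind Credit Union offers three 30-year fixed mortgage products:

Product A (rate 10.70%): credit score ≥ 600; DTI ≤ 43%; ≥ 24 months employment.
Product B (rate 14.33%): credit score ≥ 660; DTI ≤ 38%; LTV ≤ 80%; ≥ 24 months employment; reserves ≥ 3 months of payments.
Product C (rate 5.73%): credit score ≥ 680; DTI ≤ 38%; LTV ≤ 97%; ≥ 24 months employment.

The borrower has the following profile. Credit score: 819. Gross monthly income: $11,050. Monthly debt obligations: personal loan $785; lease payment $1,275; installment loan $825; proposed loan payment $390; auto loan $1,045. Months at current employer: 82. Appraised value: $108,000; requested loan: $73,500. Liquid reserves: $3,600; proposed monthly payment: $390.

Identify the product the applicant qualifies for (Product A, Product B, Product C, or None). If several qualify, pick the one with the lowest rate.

Total debts = (785 + 1,275 + 825 + 390 + 1,045) = 4,320; DTI = 4,320/11,050 = 39.1%.
LTV = 73,500/108,000 = 68.1%.
Reserves = 3,600/390 = 9.2 months.
Product A: score 819 ≥ 600; DTI 39.1% ≤ 43%; employment 82 ≥ 24 mo → qualifies.
Product B: score 819 ≥ 660; DTI 39.1% > 38%; LTV 68.1% ≤ 80%; employment 82 ≥ 24 mo; reserves 9.2 ≥ 3 mo → does not qualify.
Product C: score 819 ≥ 680; DTI 39.1% > 38%; LTV 68.1% ≤ 97%; employment 82 ≥ 24 mo → does not qualify.

Product A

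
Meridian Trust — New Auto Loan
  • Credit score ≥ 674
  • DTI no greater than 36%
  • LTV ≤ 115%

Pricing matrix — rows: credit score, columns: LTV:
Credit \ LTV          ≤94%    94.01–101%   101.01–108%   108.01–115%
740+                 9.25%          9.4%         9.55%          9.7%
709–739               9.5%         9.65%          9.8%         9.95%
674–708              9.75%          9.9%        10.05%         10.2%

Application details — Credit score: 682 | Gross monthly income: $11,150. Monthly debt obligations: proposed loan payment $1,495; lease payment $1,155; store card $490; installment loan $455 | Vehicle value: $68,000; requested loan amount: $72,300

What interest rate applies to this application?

10.05%

Credit score 682 ≥ 674; Total monthly debts = (1,495 + 1,155 + 490 + 455) = 3,595. Debt-to-income = 3,595/11,150 = 32.2% — meets 36% limit
Loan-to-value = 72,300/68,000 = 106.3% — pass (115% max)
Score 682 is in the 674–708 band; LTV 106.3% is in the 101.01–108% band → 10.05%.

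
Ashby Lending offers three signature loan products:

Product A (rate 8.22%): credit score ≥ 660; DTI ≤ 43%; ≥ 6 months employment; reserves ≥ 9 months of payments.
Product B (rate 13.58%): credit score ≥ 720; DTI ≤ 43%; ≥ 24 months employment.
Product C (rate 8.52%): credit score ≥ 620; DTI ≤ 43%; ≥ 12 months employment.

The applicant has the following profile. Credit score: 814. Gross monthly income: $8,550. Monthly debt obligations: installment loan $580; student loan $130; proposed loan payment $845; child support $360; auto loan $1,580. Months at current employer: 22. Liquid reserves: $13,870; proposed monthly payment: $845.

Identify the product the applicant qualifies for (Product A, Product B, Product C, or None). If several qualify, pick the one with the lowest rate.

Product A

Total debts = (580 + 130 + 845 + 360 + 1,580) = 3,495; DTI = 3,495/8,550 = 40.9%.
Reserves = 13,870/845 = 16.4 months.
Product A: score 814 ≥ 660; DTI 40.9% ≤ 43%; employment 22 ≥ 6 mo; reserves 16.4 ≥ 9 mo → qualifies.
Product B: score 814 ≥ 720; DTI 40.9% ≤ 43%; employment 22 < 24 mo → does not qualify.
Product C: score 814 ≥ 620; DTI 40.9% ≤ 43%; employment 22 ≥ 12 mo → qualifies.
Qualifying: Product A, Product C. Lowest rate is 8.22% → Product A.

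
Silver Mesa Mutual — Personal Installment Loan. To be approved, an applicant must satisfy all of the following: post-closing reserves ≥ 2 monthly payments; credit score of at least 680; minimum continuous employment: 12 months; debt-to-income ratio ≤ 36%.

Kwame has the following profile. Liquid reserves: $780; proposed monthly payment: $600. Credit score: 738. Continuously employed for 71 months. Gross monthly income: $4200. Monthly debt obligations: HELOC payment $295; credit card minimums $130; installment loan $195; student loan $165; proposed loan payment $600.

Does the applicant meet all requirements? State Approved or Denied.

Reserves: 780 ÷ 600 = 1.3 months (below 2-month minimum)
Credit score 738 ≥ 680 (meets)
Employment 71 ≥ 12 months
Total monthly debts = (295 + 130 + 195 + 165 + 600) = 1,385. Debt-to-income = 1,385/4,200 = 33% — meets 36% limit
Fails on reserves.

Denied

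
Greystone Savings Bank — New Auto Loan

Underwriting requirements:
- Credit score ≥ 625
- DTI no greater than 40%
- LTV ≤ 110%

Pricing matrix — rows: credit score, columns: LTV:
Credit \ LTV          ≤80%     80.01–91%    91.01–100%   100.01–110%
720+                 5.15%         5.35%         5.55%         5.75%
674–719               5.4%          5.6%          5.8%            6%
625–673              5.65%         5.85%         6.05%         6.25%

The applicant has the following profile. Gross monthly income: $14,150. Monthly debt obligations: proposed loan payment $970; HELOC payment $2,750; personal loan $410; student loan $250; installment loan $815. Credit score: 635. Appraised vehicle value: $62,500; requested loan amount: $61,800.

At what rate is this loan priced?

6.05%

Credit score 635 ≥ 625; Total monthly debts = (970 + 2,750 + 410 + 250 + 815) = 5,195. DTI = 5,195/14,150 = 36.7% ≤ 40%
LTV: 61,800 ÷ 62,500 = 98.9%, within 110% cap
Credit 635 → row 625–673; LTV 98.9% → column 91.01–100%. Grid cell → 6.05%.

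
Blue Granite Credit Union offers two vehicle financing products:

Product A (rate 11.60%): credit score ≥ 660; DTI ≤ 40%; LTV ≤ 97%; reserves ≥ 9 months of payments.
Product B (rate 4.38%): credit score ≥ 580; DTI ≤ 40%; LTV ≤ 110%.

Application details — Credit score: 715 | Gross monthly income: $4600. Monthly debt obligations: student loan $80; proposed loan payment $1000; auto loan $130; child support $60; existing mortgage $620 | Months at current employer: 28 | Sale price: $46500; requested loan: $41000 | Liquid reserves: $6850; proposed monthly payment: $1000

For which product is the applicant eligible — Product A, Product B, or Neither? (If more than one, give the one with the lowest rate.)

Total debts = (80 + 1,000 + 130 + 60 + 620) = 1,890; DTI = 1,890/4,600 = 41.1%.
LTV = 41,000/46,500 = 88.2%.
Reserves = 6,850/1,000 = 6.8 months.
Product A: score 715 ≥ 660; DTI 41.1% > 40%; LTV 88.2% ≤ 97%; reserves 6.8 < 9 mo → does not qualify.
Product B: score 715 ≥ 580; DTI 41.1% > 40%; LTV 88.2% ≤ 110% → does not qualify.

Neither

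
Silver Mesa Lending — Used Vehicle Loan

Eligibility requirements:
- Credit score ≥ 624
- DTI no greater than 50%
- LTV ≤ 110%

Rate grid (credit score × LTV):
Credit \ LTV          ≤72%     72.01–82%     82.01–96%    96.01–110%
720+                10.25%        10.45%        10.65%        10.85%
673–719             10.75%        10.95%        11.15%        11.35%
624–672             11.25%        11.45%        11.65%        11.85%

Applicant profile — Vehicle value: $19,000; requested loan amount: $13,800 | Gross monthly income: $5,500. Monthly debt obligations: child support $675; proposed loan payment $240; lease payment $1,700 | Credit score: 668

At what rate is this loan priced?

Credit score 668 ≥ 624; Total monthly debts = (675 + 240 + 1,700) = 2,615. DTI: 2,615 ÷ 5,500 = 47.5%, within the 50% cap
LTV: 13,800 ÷ 19,000 = 72.6%, within 110% cap
Credit 668 → row 624–672; LTV 72.6% → column 72.01–82%. Grid cell → 11.45%.

11.45%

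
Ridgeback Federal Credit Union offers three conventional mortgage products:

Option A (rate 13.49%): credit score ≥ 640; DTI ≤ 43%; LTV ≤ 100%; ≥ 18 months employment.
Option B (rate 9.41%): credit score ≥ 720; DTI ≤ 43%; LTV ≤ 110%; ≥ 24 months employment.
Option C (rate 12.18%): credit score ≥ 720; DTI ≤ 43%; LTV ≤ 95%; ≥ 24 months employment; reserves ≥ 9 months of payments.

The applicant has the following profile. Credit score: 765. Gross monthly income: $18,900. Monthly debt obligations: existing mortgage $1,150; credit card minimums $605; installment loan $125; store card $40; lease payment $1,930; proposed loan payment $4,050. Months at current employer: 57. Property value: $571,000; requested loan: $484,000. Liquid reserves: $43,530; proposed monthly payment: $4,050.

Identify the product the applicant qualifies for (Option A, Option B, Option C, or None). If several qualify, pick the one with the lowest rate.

Total debts = (1,150 + 605 + 125 + 40 + 1,930 + 4,050) = 7,900; DTI = 7,900/18,900 = 41.8%.
LTV = 484,000/571,000 = 84.8%.
Reserves = 43,530/4,050 = 10.7 months.
Option A: score 765 ≥ 640; DTI 41.8% ≤ 43%; LTV 84.8% ≤ 100%; employment 57 ≥ 18 mo → qualifies.
Option B: score 765 ≥ 720; DTI 41.8% ≤ 43%; LTV 84.8% ≤ 110%; employment 57 ≥ 24 mo → qualifies.
Option C: score 765 ≥ 720; DTI 41.8% ≤ 43%; LTV 84.8% ≤ 95%; employment 57 ≥ 24 mo; reserves 10.7 ≥ 9 mo → qualifies.
Qualifying: Option A, Option B, Option C. Lowest rate is 9.41% → Option B.

Option B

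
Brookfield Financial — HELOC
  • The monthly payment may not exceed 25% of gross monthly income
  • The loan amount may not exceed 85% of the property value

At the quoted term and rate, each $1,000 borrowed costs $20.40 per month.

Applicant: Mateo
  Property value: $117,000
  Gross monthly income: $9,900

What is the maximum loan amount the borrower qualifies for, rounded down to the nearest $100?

Payment cap: 25% × $9,900 = $2,475/month.
At $20.40 per $1,000, that supports 2,475/20.40 × 1,000 ≈ $121,323 → $121,300.
LTV cap: 85% × $117,000 = $99,450 → $99,400.
Binding constraint: loan-to-value.

$99,400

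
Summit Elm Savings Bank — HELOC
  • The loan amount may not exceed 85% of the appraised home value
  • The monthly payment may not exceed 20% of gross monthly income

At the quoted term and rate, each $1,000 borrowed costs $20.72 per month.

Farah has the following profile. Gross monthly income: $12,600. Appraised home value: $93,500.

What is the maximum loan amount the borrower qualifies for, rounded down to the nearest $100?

$79,400

Payment cap: 20% × $12,600 = $2,520/month.
At $20.72 per $1,000, that supports 2,520/20.72 × 1,000 ≈ $121,621 → $121,600.
LTV cap: 85% × $93,500 = $79,475 → $79,400.
Binding constraint: loan-to-value.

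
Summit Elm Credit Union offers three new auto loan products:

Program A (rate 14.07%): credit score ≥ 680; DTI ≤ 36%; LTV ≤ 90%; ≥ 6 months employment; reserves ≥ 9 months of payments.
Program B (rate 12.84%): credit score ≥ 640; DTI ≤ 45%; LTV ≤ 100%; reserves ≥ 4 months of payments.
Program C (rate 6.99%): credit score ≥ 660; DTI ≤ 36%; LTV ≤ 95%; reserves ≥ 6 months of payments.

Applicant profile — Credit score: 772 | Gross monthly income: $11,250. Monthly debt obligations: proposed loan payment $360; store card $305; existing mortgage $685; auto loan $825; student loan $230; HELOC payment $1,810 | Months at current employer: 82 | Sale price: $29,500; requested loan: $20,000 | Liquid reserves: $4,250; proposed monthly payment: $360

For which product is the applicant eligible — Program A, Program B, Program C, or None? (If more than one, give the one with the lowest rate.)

Program B

Total debts = (360 + 305 + 685 + 825 + 230 + 1,810) = 4,215; DTI = 4,215/11,250 = 37.5%.
LTV = 20,000/29,500 = 67.8%.
Reserves = 4,250/360 = 11.8 months.
Program A: score 772 ≥ 680; DTI 37.5% > 36%; LTV 67.8% ≤ 90%; employment 82 ≥ 6 mo; reserves 11.8 ≥ 9 mo → does not qualify.
Program B: score 772 ≥ 640; DTI 37.5% ≤ 45%; LTV 67.8% ≤ 100%; reserves 11.8 ≥ 4 mo → qualifies.
Program C: score 772 ≥ 660; DTI 37.5% > 36%; LTV 67.8% ≤ 95%; reserves 11.8 ≥ 6 mo → does not qualify.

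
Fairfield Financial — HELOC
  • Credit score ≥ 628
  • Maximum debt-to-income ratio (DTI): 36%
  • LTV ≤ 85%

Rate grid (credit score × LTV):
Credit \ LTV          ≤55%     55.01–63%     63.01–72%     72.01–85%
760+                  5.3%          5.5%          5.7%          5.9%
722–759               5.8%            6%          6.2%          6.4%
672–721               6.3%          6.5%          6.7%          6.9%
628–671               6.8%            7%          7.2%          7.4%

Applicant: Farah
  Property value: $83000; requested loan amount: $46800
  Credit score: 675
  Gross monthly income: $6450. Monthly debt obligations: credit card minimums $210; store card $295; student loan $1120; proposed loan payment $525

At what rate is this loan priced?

6.5%

Credit score 675 ≥ 628; Total monthly debts = (210 + 295 + 1,120 + 525) = 2,150. Debt-to-income = 2,150/6,450 = 33.3% — meets 36% limit
Loan-to-value = 46,800/83,000 = 56.4% — pass (85% max)
Score 675 is in the 672–721 band; LTV 56.4% is in the 55.01–63% band → 6.5%.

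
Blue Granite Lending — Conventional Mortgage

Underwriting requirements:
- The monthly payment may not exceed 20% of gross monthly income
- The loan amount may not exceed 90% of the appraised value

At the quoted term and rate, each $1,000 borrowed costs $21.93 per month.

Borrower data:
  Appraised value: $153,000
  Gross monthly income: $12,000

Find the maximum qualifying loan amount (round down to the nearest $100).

$109,400

Payment cap: 20% × $12,000 = $2,400/month.
At $21.93 per $1,000, that supports 2,400/21.93 × 1,000 ≈ $109,439 → $109,400.
LTV cap: 90% × $153,000 = $137,700 → $137,700.
Binding constraint: payment-to-income.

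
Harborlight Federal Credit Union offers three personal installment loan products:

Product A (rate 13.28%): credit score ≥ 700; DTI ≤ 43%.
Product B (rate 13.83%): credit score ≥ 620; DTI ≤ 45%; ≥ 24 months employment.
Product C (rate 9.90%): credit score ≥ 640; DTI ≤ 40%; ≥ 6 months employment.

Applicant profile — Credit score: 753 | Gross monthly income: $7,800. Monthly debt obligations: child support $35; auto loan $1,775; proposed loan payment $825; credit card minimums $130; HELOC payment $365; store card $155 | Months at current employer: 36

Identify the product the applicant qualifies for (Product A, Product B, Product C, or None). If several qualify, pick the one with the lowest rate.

Total debts = (35 + 1,775 + 825 + 130 + 365 + 155) = 3,285; DTI = 3,285/7,800 = 42.1%.
Product A: score 753 ≥ 700; DTI 42.1% ≤ 43% → qualifies.
Product B: score 753 ≥ 620; DTI 42.1% ≤ 45%; employment 36 ≥ 24 mo → qualifies.
Product C: score 753 ≥ 640; DTI 42.1% > 40%; employment 36 ≥ 6 mo → does not qualify.
Qualifying: Product A, Product B. Lowest rate is 13.28% → Product A.

Product A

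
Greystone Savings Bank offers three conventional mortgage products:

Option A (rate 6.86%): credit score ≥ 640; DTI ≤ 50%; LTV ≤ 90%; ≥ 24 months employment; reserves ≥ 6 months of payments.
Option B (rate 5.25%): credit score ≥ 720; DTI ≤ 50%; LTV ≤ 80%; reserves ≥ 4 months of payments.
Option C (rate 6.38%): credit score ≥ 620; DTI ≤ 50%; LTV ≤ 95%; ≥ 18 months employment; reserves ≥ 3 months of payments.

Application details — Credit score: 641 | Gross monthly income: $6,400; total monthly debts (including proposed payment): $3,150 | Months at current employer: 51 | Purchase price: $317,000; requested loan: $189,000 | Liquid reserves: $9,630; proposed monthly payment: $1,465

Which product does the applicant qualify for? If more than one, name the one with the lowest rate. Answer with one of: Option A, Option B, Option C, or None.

Option C

DTI = 3,150/6,400 = 49.2%.
LTV = 189,000/317,000 = 59.6%.
Reserves = 9,630/1,465 = 6.6 months.
Option A: score 641 ≥ 640; DTI 49.2% ≤ 50%; LTV 59.6% ≤ 90%; employment 51 ≥ 24 mo; reserves 6.6 ≥ 6 mo → qualifies.
Option B: score 641 < 720; DTI 49.2% ≤ 50%; LTV 59.6% ≤ 80%; reserves 6.6 ≥ 4 mo → does not qualify.
Option C: score 641 ≥ 620; DTI 49.2% ≤ 50%; LTV 59.6% ≤ 95%; employment 51 ≥ 18 mo; reserves 6.6 ≥ 3 mo → qualifies.
Qualifying: Option A, Option C. Lowest rate is 6.38% → Option C.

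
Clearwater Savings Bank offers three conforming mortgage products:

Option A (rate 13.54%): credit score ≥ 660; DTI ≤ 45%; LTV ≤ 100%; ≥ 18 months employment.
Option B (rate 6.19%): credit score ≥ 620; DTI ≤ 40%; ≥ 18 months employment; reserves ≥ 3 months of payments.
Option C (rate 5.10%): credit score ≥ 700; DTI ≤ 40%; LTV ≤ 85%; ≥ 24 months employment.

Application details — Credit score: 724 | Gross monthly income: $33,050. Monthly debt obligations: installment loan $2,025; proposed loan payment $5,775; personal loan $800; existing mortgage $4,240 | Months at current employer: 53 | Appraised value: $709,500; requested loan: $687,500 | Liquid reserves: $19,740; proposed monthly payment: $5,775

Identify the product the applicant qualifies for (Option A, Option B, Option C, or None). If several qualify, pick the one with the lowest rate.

Option B

Total debts = (2,025 + 5,775 + 800 + 4,240) = 12,840; DTI = 12,840/33,050 = 38.9%.
LTV = 687,500/709,500 = 96.9%.
Reserves = 19,740/5,775 = 3.4 months.
Option A: score 724 ≥ 660; DTI 38.9% ≤ 45%; LTV 96.9% ≤ 100%; employment 53 ≥ 18 mo → qualifies.
Option B: score 724 ≥ 620; DTI 38.9% ≤ 40%; employment 53 ≥ 18 mo; reserves 3.4 ≥ 3 mo → qualifies.
Option C: score 724 ≥ 700; DTI 38.9% ≤ 40%; LTV 96.9% > 85%; employment 53 ≥ 24 mo → does not qualify.
Qualifying: Option A, Option B. Lowest rate is 6.19% → Option B.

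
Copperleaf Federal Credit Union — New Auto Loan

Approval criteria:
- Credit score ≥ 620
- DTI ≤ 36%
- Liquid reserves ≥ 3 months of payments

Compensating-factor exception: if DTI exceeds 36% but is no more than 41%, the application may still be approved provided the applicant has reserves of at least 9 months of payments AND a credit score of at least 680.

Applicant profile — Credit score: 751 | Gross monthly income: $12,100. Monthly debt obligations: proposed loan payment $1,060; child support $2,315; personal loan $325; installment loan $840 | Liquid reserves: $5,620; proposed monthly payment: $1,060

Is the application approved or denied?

Denied

Credit score 751 ≥ 620 (meets base)
Total debts = (1,060 + 2,315 + 325 + 840) = 4,540. DTI = 4,540/12,100 = 37.5% > 36% — standard DTI limit exceeded.
Reserves = 5,620/1,060 = 5.3 months ≥ 3
37.5% falls in the override range (36%–41%), so the compensating-factor test applies.
Reserves 5.3 < 9 months; credit score 751 ≥ 680.
Override conditions not both satisfied; exception does not apply.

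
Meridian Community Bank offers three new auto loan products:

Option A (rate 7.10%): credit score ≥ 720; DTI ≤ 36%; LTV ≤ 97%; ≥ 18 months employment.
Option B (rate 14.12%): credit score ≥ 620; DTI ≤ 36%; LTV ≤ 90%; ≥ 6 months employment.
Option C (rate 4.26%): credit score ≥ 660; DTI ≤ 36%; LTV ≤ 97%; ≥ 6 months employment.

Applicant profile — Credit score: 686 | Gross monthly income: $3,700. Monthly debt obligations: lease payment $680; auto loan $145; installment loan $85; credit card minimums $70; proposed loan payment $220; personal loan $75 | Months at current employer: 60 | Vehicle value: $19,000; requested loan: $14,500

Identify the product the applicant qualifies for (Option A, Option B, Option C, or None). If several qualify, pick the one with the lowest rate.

Total debts = (680 + 145 + 85 + 70 + 220 + 75) = 1,275; DTI = 1,275/3,700 = 34.5%.
LTV = 14,500/19,000 = 76.3%.
Option A: score 686 < 720; DTI 34.5% ≤ 36%; LTV 76.3% ≤ 97%; employment 60 ≥ 18 mo → does not qualify.
Option B: score 686 ≥ 620; DTI 34.5% ≤ 36%; LTV 76.3% ≤ 90%; employment 60 ≥ 6 mo → qualifies.
Option C: score 686 ≥ 660; DTI 34.5% ≤ 36%; LTV 76.3% ≤ 97%; employment 60 ≥ 6 mo → qualifies.
Qualifying: Option B, Option C. Lowest rate is 4.26% → Option C.

Option C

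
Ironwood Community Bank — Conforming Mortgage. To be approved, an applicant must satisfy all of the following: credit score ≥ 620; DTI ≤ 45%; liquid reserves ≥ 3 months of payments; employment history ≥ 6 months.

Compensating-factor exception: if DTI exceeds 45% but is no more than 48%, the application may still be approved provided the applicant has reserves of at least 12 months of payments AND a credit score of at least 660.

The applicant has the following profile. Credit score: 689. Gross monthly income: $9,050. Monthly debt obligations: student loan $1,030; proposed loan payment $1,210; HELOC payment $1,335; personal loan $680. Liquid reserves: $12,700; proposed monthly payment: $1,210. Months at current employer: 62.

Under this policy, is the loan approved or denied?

Denied

Credit score 689 ≥ 620 (meets base)
Total debts = (1,030 + 1,210 + 1,335 + 680) = 4,255. DTI = 4,255/9,050 = 47% > 45% — standard DTI limit exceeded.
Reserves = 12,700/1,210 = 10.5 months ≥ 3
Employment 62 ≥ 6 months
47% falls in the override range (45%–48%), so the compensating-factor test applies.
Reserves 10.5 < 12 months; credit score 689 ≥ 660.
Compensating-factor requirement not fully met.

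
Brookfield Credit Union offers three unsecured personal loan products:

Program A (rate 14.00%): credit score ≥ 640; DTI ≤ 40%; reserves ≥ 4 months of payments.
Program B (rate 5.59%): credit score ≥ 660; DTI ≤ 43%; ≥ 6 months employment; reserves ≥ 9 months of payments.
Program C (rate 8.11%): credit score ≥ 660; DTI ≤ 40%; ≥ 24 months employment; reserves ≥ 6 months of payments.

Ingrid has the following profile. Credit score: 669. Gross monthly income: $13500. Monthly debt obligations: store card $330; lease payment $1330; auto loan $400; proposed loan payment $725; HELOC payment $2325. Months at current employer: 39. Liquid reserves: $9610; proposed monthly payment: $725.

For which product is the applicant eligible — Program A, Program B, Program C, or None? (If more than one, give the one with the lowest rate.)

Total debts = (330 + 1,330 + 400 + 725 + 2,325) = 5,110; DTI = 5,110/13,500 = 37.9%.
Reserves = 9,610/725 = 13.3 months.
Program A: score 669 ≥ 640; DTI 37.9% ≤ 40%; reserves 13.3 ≥ 4 mo → qualifies.
Program B: score 669 ≥ 660; DTI 37.9% ≤ 43%; employment 39 ≥ 6 mo; reserves 13.3 ≥ 9 mo → qualifies.
Program C: score 669 ≥ 660; DTI 37.9% ≤ 40%; employment 39 ≥ 24 mo; reserves 13.3 ≥ 6 mo → qualifies.
Qualifying: Program A, Program B, Program C. Lowest rate is 5.59% → Program B.

Program B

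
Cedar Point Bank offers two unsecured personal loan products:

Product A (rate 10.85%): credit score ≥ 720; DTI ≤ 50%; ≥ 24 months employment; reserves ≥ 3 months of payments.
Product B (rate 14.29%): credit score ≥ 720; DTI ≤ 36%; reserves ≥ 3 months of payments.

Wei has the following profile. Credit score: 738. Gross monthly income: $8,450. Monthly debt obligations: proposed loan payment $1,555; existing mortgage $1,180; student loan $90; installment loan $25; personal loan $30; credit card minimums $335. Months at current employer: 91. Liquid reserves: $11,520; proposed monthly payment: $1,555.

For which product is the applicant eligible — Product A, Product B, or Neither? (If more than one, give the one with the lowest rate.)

Total debts = (1,555 + 1,180 + 90 + 25 + 30 + 335) = 3,215; DTI = 3,215/8,450 = 38%.
Reserves = 11,520/1,555 = 7.4 months.
Product A: score 738 ≥ 720; DTI 38% ≤ 50%; employment 91 ≥ 24 mo; reserves 7.4 ≥ 3 mo → qualifies.
Product B: score 738 ≥ 720; DTI 38% > 36%; reserves 7.4 ≥ 3 mo → does not qualify.

Product A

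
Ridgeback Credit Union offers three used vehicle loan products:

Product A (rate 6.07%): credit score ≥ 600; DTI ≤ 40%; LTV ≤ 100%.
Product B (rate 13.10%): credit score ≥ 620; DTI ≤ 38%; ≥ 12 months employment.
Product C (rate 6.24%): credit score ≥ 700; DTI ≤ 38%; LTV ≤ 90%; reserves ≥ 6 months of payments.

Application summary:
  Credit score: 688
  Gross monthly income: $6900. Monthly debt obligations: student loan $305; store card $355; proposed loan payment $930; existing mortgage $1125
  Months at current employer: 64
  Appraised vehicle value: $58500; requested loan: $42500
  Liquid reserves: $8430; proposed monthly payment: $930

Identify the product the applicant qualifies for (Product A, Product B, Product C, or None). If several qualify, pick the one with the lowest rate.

Product A

Total debts = (305 + 355 + 930 + 1,125) = 2,715; DTI = 2,715/6,900 = 39.3%.
LTV = 42,500/58,500 = 72.6%.
Reserves = 8,430/930 = 9.1 months.
Product A: score 688 ≥ 600; DTI 39.3% ≤ 40%; LTV 72.6% ≤ 100% → qualifies.
Product B: score 688 ≥ 620; DTI 39.3% > 38%; employment 64 ≥ 12 mo → does not qualify.
Product C: score 688 < 700; DTI 39.3% > 38%; LTV 72.6% ≤ 90%; reserves 9.1 ≥ 6 mo → does not qualify.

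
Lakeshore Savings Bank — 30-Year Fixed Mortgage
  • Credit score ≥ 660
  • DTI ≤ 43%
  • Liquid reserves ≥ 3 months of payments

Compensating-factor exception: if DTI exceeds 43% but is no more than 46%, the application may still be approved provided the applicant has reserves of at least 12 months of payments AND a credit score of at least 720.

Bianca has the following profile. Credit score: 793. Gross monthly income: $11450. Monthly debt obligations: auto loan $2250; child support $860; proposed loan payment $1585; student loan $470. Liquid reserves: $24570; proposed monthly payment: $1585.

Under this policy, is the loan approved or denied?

Credit score 793 ≥ 660 (meets base)
Total debts = (2,250 + 860 + 1,585 + 470) = 5,165. DTI: 5,165 ÷ 11,450 = 45.1%, over the 43% base limit.
Liquid reserves cover 24,570/1,585 = 15.5 months — ≥ 3 required
45.1% falls in the override range (43%–46%), so the compensating-factor test applies.
Reserves 15.5 ≥ 12 months; credit score 793 ≥ 720.
Both compensating conditions met → exception applies.

Approved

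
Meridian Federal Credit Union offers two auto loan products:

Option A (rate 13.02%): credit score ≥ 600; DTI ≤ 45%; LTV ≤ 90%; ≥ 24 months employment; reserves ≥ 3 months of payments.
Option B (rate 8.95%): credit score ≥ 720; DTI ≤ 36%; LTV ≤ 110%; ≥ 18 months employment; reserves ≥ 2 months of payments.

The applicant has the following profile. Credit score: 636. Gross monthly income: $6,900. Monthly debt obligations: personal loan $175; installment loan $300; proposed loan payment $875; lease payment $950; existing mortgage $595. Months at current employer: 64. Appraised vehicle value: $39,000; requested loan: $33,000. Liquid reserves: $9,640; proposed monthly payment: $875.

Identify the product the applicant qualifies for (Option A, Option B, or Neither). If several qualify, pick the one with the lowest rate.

Total debts = (175 + 300 + 875 + 950 + 595) = 2,895; DTI = 2,895/6,900 = 42%.
LTV = 33,000/39,000 = 84.6%.
Reserves = 9,640/875 = 11.0 months.
Option A: score 636 ≥ 600; DTI 42% ≤ 45%; LTV 84.6% ≤ 90%; employment 64 ≥ 24 mo; reserves 11.0 ≥ 3 mo → qualifies.
Option B: score 636 < 720; DTI 42% > 36%; LTV 84.6% ≤ 110%; employment 64 ≥ 18 mo; reserves 11.0 ≥ 2 mo → does not qualify.

Option A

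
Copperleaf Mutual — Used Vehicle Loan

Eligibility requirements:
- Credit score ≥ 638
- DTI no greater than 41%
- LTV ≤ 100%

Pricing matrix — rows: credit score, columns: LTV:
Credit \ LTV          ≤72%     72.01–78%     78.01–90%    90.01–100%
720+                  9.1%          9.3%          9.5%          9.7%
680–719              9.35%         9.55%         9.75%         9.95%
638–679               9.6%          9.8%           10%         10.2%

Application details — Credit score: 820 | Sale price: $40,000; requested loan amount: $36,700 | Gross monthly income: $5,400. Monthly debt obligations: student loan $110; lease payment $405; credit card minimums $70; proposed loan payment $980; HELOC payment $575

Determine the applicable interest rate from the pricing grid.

9.7%

Credit score 820 ≥ 638; Total monthly debts = (110 + 405 + 70 + 980 + 575) = 2,140. Debt-to-income = 2,140/5,400 = 39.6% — meets 41% limit
LTV = 36,700/40,000 = 91.8% ≤ 100%
Credit 820 → row 720+; LTV 91.8% → column 90.01–100%. Grid cell → 9.7%.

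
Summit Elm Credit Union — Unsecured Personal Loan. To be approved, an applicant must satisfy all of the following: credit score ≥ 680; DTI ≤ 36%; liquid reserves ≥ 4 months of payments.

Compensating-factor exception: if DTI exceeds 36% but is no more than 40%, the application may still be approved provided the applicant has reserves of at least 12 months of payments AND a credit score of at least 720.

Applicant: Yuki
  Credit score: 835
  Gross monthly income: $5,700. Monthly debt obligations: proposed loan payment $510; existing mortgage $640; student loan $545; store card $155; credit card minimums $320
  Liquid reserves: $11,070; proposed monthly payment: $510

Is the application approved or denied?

Approved

Credit score 835 ≥ 680 (meets base)
Total debts = (510 + 640 + 545 + 155 + 320) = 2,170. DTI = 2,170/5,700 = 38.1% > 36% — standard DTI limit exceeded.
Reserves: 11,070 ÷ 510 = 21.7 months (meets 4-month minimum)
38.1% falls in the override range (36%–40%), so the compensating-factor test applies.
Reserves 21.7 ≥ 12 months; credit score 835 ≥ 720.
Both override conditions satisfied; DTI exception granted.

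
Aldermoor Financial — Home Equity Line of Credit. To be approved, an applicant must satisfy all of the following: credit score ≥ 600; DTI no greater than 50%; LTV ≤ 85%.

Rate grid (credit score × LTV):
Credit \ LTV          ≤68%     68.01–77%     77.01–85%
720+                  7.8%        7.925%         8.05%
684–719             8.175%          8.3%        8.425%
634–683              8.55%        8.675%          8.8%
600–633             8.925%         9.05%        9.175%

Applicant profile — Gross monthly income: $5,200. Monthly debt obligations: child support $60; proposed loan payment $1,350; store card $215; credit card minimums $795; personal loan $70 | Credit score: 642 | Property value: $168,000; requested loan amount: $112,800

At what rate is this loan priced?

8.55%

Credit score 642 ≥ 600; Total monthly debts = (60 + 1,350 + 215 + 795 + 70) = 2,490. Debt-to-income = 2,490/5,200 = 47.9% — meets 50% limit
LTV: 112,800 ÷ 168,000 = 67.1%, within 85% cap
Credit 642 → row 634–683; LTV 67.1% → column ≤68%. Grid cell → 8.55%.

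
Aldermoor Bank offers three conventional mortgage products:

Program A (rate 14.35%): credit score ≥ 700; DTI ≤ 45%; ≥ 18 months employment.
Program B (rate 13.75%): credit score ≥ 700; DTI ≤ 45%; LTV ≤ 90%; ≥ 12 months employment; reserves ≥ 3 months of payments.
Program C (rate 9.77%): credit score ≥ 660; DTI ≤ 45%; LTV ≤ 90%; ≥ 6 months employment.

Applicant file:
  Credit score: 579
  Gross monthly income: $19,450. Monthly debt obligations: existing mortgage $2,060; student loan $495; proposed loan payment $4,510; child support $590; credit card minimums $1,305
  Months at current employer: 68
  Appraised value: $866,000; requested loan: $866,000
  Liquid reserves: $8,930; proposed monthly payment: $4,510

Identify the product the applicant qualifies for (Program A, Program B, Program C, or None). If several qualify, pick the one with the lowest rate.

None

Total debts = (2,060 + 495 + 4,510 + 590 + 1,305) = 8,960; DTI = 8,960/19,450 = 46.1%.
LTV = 866,000/866,000 = 100%.
Reserves = 8,930/4,510 = 2.0 months.
Program A: score 579 < 700; DTI 46.1% > 45%; employment 68 ≥ 18 mo → does not qualify.
Program B: score 579 < 700; DTI 46.1% > 45%; LTV 100% > 90%; employment 68 ≥ 12 mo; reserves 2.0 < 3 mo → does not qualify.
Program C: score 579 < 660; DTI 46.1% > 45%; LTV 100% > 90%; employment 68 ≥ 6 mo → does not qualify.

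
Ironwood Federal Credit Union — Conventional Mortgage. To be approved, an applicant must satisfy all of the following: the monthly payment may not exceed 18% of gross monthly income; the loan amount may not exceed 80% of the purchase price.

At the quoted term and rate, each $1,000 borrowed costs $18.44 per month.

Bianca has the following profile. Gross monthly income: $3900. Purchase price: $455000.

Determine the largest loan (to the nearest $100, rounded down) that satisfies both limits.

$38,000

Payment cap: 18% × $3,900 = $702/month.
At $18.44 per $1,000, that supports 702/18.44 × 1,000 ≈ $38,069 → $38,000.
LTV cap: 80% × $455,000 = $364,000 → $364,000.
Binding constraint: payment-to-income.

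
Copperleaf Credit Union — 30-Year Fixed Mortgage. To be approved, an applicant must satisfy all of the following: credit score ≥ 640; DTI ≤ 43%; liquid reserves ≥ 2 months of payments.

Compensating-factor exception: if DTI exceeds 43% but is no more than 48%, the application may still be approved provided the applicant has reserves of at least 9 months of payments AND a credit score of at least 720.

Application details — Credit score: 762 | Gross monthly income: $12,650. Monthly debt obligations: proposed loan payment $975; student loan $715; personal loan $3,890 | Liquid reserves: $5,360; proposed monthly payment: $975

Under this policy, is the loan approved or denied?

Credit score 762 ≥ 640 (meets base)
Total debts = (975 + 715 + 3,890) = 5,580. DTI: 5,580 ÷ 12,650 = 44.1%, over the 43% base limit.
Reserves: 5,360 ÷ 975 = 5.5 months (meets 2-month minimum)
DTI 44.1% is within the 43%–48% exception band; checking compensating factors.
Reserves 5.5 < 9 months; credit score 762 ≥ 720.
Override conditions not both satisfied; exception does not apply.

Denied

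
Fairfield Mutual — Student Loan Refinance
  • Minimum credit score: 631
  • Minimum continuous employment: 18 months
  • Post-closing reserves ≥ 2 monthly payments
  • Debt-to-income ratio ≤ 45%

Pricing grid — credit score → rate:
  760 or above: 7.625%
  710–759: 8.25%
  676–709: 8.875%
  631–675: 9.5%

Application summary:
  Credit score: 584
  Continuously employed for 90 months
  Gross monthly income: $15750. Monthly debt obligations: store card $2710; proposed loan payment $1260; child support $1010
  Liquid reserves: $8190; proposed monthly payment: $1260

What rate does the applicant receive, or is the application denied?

Credit score 584 < 631 (below minimum)
Total monthly debts = (2,710 + 1,260 + 1,010) = 4,980. Debt-to-income = 4,980/15,750 = 31.6% — meets 45% limit
Employment 90 ≥ 18 months
Reserves = 8,190/1,260 = 6.5 months ≥ 2
Not all requirements met → denied.

Denied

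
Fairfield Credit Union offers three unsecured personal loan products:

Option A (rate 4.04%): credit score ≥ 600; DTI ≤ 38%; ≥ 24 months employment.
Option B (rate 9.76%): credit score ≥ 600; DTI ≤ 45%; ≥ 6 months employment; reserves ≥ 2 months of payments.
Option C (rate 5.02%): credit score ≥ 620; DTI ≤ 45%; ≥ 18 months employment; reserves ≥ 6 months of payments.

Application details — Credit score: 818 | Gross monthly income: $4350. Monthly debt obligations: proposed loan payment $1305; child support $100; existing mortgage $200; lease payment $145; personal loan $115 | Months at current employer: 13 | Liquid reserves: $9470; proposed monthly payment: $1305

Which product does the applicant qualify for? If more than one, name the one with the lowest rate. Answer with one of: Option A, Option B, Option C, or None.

Total debts = (1,305 + 100 + 200 + 145 + 115) = 1,865; DTI = 1,865/4,350 = 42.9%.
Reserves = 9,470/1,305 = 7.3 months.
Option A: score 818 ≥ 600; DTI 42.9% > 38%; employment 13 < 24 mo → does not qualify.
Option B: score 818 ≥ 600; DTI 42.9% ≤ 45%; employment 13 ≥ 6 mo; reserves 7.3 ≥ 2 mo → qualifies.
Option C: score 818 ≥ 620; DTI 42.9% ≤ 45%; employment 13 < 18 mo; reserves 7.3 ≥ 6 mo → does not qualify.

Option B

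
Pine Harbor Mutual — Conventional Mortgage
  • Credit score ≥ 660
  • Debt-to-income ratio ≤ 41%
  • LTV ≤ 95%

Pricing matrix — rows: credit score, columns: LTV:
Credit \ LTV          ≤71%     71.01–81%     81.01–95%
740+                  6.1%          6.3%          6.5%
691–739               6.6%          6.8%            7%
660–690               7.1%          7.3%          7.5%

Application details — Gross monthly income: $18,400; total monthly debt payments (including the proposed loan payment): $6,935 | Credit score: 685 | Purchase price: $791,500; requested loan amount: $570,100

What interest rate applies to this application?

7.3%

Credit score 685 ≥ 660; DTI: 6,935 ÷ 18,400 = 37.7%, within the 41% cap
LTV: 570,100 ÷ 791,500 = 72%, within 95% cap
Score 685 is in the 660–690 band; LTV 72% is in the 71.01–81% band → 7.3%.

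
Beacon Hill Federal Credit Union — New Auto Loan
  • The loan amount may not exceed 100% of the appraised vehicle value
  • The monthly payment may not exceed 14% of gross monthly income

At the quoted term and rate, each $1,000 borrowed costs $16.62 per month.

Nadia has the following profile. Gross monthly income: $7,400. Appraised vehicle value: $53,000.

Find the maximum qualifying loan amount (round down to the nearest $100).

$53,000

Payment cap: 14% × $7,400 = $1,036/month.
At $16.62 per $1,000, that supports 1,036/16.62 × 1,000 ≈ $62,334 → $62,300.
LTV cap: 100% × $53,000 = $53,000 → $53,000.
Binding constraint: loan-to-value.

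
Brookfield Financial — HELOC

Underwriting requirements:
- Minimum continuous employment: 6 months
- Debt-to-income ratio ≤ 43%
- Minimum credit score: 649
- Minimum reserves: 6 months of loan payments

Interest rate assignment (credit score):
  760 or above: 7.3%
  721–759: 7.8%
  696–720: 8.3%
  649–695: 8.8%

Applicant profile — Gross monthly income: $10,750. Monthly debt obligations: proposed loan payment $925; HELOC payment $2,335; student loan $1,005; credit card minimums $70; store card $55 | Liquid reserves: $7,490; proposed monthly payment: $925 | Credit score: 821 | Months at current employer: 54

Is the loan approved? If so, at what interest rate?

Approved at 7.3%

Credit score 821 ≥ 649 (meets minimum)
Employment 54 ≥ 6 months
Total monthly debts = (925 + 2,335 + 1,005 + 70 + 55) = 4,390. Debt-to-income = 4,390/10,750 = 40.8% — meets 43% limit
Liquid reserves cover 7,490/925 = 8.1 months — ≥ 6 required
All requirements met. Score 821 falls in the 760 or above tier → 7.3%.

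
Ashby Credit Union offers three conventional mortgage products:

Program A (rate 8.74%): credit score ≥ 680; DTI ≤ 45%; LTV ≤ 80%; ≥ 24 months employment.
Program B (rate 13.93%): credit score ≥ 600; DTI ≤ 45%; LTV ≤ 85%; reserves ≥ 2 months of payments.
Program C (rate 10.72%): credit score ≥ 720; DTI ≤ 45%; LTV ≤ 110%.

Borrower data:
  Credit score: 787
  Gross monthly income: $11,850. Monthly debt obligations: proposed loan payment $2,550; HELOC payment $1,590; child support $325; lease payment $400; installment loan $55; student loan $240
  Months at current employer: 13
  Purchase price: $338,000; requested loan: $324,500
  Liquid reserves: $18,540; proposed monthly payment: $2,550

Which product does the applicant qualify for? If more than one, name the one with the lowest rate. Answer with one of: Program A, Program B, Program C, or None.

Program C

Total debts = (2,550 + 1,590 + 325 + 400 + 55 + 240) = 5,160; DTI = 5,160/11,850 = 43.5%.
LTV = 324,500/338,000 = 96%.
Reserves = 18,540/2,550 = 7.3 months.
Program A: score 787 ≥ 680; DTI 43.5% ≤ 45%; LTV 96% > 80%; employment 13 < 24 mo → does not qualify.
Program B: score 787 ≥ 600; DTI 43.5% ≤ 45%; LTV 96% > 85%; reserves 7.3 ≥ 2 mo → does not qualify.
Program C: score 787 ≥ 720; DTI 43.5% ≤ 45%; LTV 96% ≤ 110% → qualifies.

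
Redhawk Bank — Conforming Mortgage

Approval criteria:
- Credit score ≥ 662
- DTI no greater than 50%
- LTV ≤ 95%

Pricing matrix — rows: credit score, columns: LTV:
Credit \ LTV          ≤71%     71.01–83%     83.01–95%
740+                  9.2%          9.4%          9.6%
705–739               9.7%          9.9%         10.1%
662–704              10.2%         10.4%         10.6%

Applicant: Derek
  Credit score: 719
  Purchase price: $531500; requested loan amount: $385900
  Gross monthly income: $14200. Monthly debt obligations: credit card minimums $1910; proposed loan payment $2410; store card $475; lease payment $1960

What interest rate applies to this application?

9.9%

Credit score 719 ≥ 662; Total monthly debts = (1,910 + 2,410 + 475 + 1,960) = 6,755. DTI = 6,755/14,200 = 47.6% ≤ 50%
LTV: 385,900 ÷ 531,500 = 72.6%, within 95% cap
Credit 719 → row 705–739; LTV 72.6% → column 71.01–83%. Grid cell → 9.9%.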